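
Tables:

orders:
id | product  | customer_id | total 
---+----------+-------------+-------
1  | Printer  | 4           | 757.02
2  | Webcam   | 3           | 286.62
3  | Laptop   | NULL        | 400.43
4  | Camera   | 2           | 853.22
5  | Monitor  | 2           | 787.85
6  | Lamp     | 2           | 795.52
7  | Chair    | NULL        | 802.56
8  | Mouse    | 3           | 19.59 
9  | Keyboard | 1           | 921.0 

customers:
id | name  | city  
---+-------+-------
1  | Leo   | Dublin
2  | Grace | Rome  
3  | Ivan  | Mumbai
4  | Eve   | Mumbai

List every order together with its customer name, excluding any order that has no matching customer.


INNER JOIN keeps only orders rows whose customer_id matches an id in customers. Walk through each order:
  - order 1 (Printer): customer_id=4 -> matches Eve
  - order 2 (Webcam): customer_id=3 -> matches Ivan
  - order 3 (Laptop): customer_id=NULL, no match -> dropped
  - order 4 (Camera): customer_id=2 -> matches Grace
  - order 5 (Monitor): customer_id=2 -> matches Grace
  - order 6 (Lamp): customer_id=2 -> matches Grace
  - order 7 (Chair): customer_id=NULL, no match -> dropped
  - order 8 (Mouse): customer_id=3 -> matches Ivan
  - order 9 (Keyboard): customer_id=1 -> matches Leo
So 2 of 9 rows are dropped.

SQL:
SELECT a.product, b.name AS customer
FROM orders a
INNER JOIN customers b ON a.customer_id = b.id

Result:
product  | customer
---------+---------
Printer  | Eve     
Webcam   | Ivan    
Camera   | Grace   
Monitor  | Grace   
Lamp     | Grace   
Mouse    | Ivan    
Keyboard | Leo     


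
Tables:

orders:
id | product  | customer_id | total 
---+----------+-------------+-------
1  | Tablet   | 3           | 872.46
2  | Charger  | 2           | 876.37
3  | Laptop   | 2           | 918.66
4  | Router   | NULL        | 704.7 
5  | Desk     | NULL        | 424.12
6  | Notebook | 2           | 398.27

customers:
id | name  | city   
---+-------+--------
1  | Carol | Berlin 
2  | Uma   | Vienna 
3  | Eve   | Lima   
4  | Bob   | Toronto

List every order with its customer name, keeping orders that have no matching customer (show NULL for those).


LEFT JOIN keeps every row from orders (the left table); where customer_id has no match in customers, the customer columns become NULL. Walk through each order:
  - order 1 (Tablet): customer_id=3 -> matches Eve
  - order 2 (Charger): customer_id=2 -> matches Uma
  - order 3 (Laptop): customer_id=2 -> matches Uma
  - order 4 (Router): customer_id=NULL, no match -> kept with NULL
  - order 5 (Desk): customer_id=NULL, no match -> kept with NULL
  - order 6 (Notebook): customer_id=2 -> matches Uma
All 6 rows appear; 2 have NULL customer.

SQL:
SELECT a.product, b.name AS customer
FROM orders a
LEFT JOIN customers b ON a.customer_id = b.id

Result:
product  | customer
---------+---------
Tablet   | Eve     
Charger  | Uma     
Laptop   | Uma     
Router   | NULL    
Desk     | NULL    
Notebook | Uma     


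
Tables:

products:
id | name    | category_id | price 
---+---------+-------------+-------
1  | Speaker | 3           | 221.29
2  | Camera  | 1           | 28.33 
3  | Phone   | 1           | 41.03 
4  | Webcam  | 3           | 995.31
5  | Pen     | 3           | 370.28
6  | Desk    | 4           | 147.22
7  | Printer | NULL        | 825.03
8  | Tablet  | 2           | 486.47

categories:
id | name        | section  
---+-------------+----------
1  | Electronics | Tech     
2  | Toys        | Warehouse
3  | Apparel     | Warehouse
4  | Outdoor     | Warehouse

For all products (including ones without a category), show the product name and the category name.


LEFT JOIN keeps every row from products (the left table); where category_id has no match in categories, the category columns become NULL. Walk through each product:
  - product 1 (Speaker): category_id=3 -> matches Apparel
  - product 2 (Camera): category_id=1 -> matches Electronics
  - product 3 (Phone): category_id=1 -> matches Electronics
  - product 4 (Webcam): category_id=3 -> matches Apparel
  - product 5 (Pen): category_id=3 -> matches Apparel
  - product 6 (Desk): category_id=4 -> matches Outdoor
  - product 7 (Printer): category_id=NULL, no match -> kept with NULL
  - product 8 (Tablet): category_id=2 -> matches Toys
All 8 rows appear; 1 has NULL category.

SQL:
SELECT a.name, b.name AS category
FROM products a
LEFT JOIN categories b ON a.category_id = b.id

Result:
name    | category   
--------+------------
Speaker | Apparel    
Camera  | Electronics
Phone   | Electronics
Webcam  | Apparel    
Pen     | Apparel    
Desk    | Outdoor    
Printer | NULL       
Tablet  | Toys       


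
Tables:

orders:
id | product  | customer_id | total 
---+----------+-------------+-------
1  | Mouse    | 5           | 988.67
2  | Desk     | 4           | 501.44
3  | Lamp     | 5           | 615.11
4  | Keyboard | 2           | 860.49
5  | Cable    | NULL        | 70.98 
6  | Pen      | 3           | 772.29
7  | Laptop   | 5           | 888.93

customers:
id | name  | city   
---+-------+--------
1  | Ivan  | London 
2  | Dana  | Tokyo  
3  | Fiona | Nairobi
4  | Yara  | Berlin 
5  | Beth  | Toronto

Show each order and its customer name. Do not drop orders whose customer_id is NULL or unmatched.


LEFT JOIN keeps every row from orders (the left table); where customer_id has no match in customers, the customer columns become NULL. Walk through each order:
  - order 1 (Mouse): customer_id=5 -> matches Beth
  - order 2 (Desk): customer_id=4 -> matches Yara
  - order 3 (Lamp): customer_id=5 -> matches Beth
  - order 4 (Keyboard): customer_id=2 -> matches Dana
  - order 5 (Cable): customer_id=NULL, no match -> kept with NULL
  - order 6 (Pen): customer_id=3 -> matches Fiona
  - order 7 (Laptop): customer_id=5 -> matches Beth
All 7 rows appear; 1 has NULL customer.

SQL:
SELECT a.product, b.name AS customer
FROM orders a
LEFT JOIN customers b ON a.customer_id = b.id

Result:
product  | customer
---------+---------
Mouse    | Beth    
Desk     | Yara    
Lamp     | Beth    
Keyboard | Dana    
Cable    | NULL    
Pen      | Fiona   
Laptop   | Beth    


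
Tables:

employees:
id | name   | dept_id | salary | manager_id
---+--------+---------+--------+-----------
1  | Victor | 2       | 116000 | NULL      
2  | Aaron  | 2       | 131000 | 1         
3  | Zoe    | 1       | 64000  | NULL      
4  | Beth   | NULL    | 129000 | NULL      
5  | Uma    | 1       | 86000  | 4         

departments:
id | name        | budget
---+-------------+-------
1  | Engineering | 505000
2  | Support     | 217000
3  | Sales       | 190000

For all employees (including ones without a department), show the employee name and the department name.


LEFT JOIN keeps every row from employees (the left table); where dept_id has no match in departments, the department columns become NULL. Walk through each employee:
  - employee 1 (Victor): dept_id=2 -> matches Support
  - employee 2 (Aaron): dept_id=2 -> matches Support
  - employee 3 (Zoe): dept_id=1 -> matches Engineering
  - employee 4 (Beth): dept_id=NULL, no match -> kept with NULL
  - employee 5 (Uma): dept_id=1 -> matches Engineering
All 5 rows appear; 1 has NULL department.

SQL:
SELECT a.name, b.name AS department
FROM employees a
LEFT JOIN departments b ON a.dept_id = b.id

Result:
name   | department 
-------+------------
Victor | Support    
Aaron  | Support    
Zoe    | Engineering
Beth   | NULL       
Uma    | Engineering


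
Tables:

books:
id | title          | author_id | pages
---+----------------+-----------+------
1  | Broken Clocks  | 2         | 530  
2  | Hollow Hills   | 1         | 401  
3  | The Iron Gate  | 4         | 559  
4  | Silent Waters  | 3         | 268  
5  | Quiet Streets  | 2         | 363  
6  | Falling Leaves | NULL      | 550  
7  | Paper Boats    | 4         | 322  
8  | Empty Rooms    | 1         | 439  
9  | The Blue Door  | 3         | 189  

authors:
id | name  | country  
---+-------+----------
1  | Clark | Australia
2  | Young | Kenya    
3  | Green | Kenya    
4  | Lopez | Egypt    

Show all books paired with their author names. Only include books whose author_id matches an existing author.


INNER JOIN keeps only books rows whose author_id matches an id in authors. Walk through each book:
  - book 1 (Broken Clocks): author_id=2 -> matches Young
  - book 2 (Hollow Hills): author_id=1 -> matches Clark
  - book 3 (The Iron Gate): author_id=4 -> matches Lopez
  - book 4 (Silent Waters): author_id=3 -> matches Green
  - book 5 (Quiet Streets): author_id=2 -> matches Young
  - book 6 (Falling Leaves): author_id=NULL, no match -> dropped
  - book 7 (Paper Boats): author_id=4 -> matches Lopez
  - book 8 (Empty Rooms): author_id=1 -> matches Clark
  - book 9 (The Blue Door): author_id=3 -> matches Green
So 1 of 9 rows is dropped.

SQL:
SELECT a.title, b.name AS author
FROM books a
INNER JOIN authors b ON a.author_id = b.id

Result:
title         | author
--------------+-------
Broken Clocks | Young 
Hollow Hills  | Clark 
The Iron Gate | Lopez 
Silent Waters | Green 
Quiet Streets | Young 
Paper Boats   | Lopez 
Empty Rooms   | Clark 
The Blue Door | Green 


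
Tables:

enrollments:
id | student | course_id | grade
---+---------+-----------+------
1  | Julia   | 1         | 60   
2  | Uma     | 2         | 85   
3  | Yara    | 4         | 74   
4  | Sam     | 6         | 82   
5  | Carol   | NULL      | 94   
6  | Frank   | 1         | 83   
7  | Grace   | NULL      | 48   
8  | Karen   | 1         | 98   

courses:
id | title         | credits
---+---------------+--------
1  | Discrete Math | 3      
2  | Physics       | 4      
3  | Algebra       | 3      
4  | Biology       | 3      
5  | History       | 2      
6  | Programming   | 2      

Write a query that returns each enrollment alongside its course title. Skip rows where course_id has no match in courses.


INNER JOIN keeps only enrollments rows whose course_id matches an id in courses. Walk through each enrollment:
  - enrollment 1 (Julia): course_id=1 -> matches Discrete Math
  - enrollment 2 (Uma): course_id=2 -> matches Physics
  - enrollment 3 (Yara): course_id=4 -> matches Biology
  - enrollment 4 (Sam): course_id=6 -> matches Programming
  - enrollment 5 (Carol): course_id=NULL, no match -> dropped
  - enrollment 6 (Frank): course_id=1 -> matches Discrete Math
  - enrollment 7 (Grace): course_id=NULL, no match -> dropped
  - enrollment 8 (Karen): course_id=1 -> matches Discrete Math
So 2 of 8 rows are dropped.

SQL:
SELECT a.student, b.title AS course
FROM enrollments a
INNER JOIN courses b ON a.course_id = b.id

Result:
student | course       
--------+--------------
Julia   | Discrete Math
Uma     | Physics      
Yara    | Biology      
Sam     | Programming  
Frank   | Discrete Math
Karen   | Discrete Math


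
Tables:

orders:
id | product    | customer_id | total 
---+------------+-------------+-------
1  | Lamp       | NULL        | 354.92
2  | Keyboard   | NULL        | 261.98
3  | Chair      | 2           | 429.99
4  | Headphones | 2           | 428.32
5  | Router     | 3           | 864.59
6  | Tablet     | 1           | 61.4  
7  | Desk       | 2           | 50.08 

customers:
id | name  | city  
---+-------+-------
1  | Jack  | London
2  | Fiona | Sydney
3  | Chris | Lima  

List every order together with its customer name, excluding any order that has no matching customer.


INNER JOIN keeps only orders rows whose customer_id matches an id in customers. Walk through each order:
  - order 1 (Lamp): customer_id=NULL, no match -> dropped
  - order 2 (Keyboard): customer_id=NULL, no match -> dropped
  - order 3 (Chair): customer_id=2 -> matches Fiona
  - order 4 (Headphones): customer_id=2 -> matches Fiona
  - order 5 (Router): customer_id=3 -> matches Chris
  - order 6 (Tablet): customer_id=1 -> matches Jack
  - order 7 (Desk): customer_id=2 -> matches Fiona
So 2 of 7 rows are dropped.

SQL:
SELECT a.product, b.name AS customer
FROM orders a
INNER JOIN customers b ON a.customer_id = b.id

Result:
product    | customer
-----------+---------
Chair      | Fiona   
Headphones | Fiona   
Router     | Chris   
Tablet     | Jack    
Desk       | Fiona   


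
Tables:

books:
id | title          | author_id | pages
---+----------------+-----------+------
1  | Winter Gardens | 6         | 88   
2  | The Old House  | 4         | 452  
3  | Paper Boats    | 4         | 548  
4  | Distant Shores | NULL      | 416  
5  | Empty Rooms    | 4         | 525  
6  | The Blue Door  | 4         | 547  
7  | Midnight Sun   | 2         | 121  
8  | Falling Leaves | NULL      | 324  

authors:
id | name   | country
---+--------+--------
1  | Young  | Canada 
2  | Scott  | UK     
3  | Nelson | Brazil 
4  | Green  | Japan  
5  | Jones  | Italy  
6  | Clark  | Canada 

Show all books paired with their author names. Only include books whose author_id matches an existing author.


INNER JOIN keeps only books rows whose author_id matches an id in authors. Walk through each book:
  - book 1 (Winter Gardens): author_id=6 -> matches Clark
  - book 2 (The Old House): author_id=4 -> matches Green
  - book 3 (Paper Boats): author_id=4 -> matches Green
  - book 4 (Distant Shores): author_id=NULL, no match -> dropped
  - book 5 (Empty Rooms): author_id=4 -> matches Green
  - book 6 (The Blue Door): author_id=4 -> matches Green
  - book 7 (Midnight Sun): author_id=2 -> matches Scott
  - book 8 (Falling Leaves): author_id=NULL, no match -> dropped
So 2 of 8 rows are dropped.

SQL:
SELECT a.title, b.name AS author
FROM books a
INNER JOIN authors b ON a.author_id = b.id

Result:
title          | author
---------------+-------
Winter Gardens | Clark 
The Old House  | Green 
Paper Boats    | Green 
Empty Rooms    | Green 
The Blue Door  | Green 
Midnight Sun   | Scott 


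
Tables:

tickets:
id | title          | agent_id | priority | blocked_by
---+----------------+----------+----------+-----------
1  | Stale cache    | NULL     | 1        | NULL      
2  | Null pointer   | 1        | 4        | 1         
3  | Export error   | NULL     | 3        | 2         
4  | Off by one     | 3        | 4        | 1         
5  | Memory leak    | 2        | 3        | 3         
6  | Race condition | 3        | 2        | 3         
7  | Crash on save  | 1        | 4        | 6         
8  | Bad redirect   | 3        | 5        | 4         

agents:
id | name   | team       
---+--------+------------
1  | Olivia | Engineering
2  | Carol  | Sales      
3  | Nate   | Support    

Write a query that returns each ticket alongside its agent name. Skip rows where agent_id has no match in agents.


INNER JOIN keeps only tickets rows whose agent_id matches an id in agents. Walk through each ticket:
  - ticket 1 (Stale cache): agent_id=NULL, no match -> dropped
  - ticket 2 (Null pointer): agent_id=1 -> matches Olivia
  - ticket 3 (Export error): agent_id=NULL, no match -> dropped
  - ticket 4 (Off by one): agent_id=3 -> matches Nate
  - ticket 5 (Memory leak): agent_id=2 -> matches Carol
  - ticket 6 (Race condition): agent_id=3 -> matches Nate
  - ticket 7 (Crash on save): agent_id=1 -> matches Olivia
  - ticket 8 (Bad redirect): agent_id=3 -> matches Nate
So 2 of 8 rows are dropped.

SQL:
SELECT a.title, b.name AS agent
FROM tickets a
INNER JOIN agents b ON a.agent_id = b.id

Result:
title          | agent 
---------------+-------
Null pointer   | Olivia
Off by one     | Nate  
Memory leak    | Carol 
Race condition | Nate  
Crash on save  | Olivia
Bad redirect   | Nate  


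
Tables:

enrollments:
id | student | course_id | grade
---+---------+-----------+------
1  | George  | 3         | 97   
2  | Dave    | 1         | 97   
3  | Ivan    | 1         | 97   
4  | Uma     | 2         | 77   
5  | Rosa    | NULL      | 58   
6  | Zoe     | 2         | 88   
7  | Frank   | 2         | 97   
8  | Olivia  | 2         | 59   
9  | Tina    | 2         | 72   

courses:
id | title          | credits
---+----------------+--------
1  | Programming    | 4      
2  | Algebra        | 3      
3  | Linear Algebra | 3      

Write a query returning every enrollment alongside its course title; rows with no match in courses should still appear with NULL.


LEFT JOIN keeps every row from enrollments (the left table); where course_id has no match in courses, the course columns become NULL. Walk through each enrollment:
  - enrollment 1 (George): course_id=3 -> matches Linear Algebra
  - enrollment 2 (Dave): course_id=1 -> matches Programming
  - enrollment 3 (Ivan): course_id=1 -> matches Programming
  - enrollment 4 (Uma): course_id=2 -> matches Algebra
  - enrollment 5 (Rosa): course_id=NULL, no match -> kept with NULL
  - enrollment 6 (Zoe): course_id=2 -> matches Algebra
  - enrollment 7 (Frank): course_id=2 -> matches Algebra
  - enrollment 8 (Olivia): course_id=2 -> matches Algebra
  - enrollment 9 (Tina): course_id=2 -> matches Algebra
All 9 rows appear; 1 has NULL course.

SQL:
SELECT a.student, b.title AS course
FROM enrollments a
LEFT JOIN courses b ON a.course_id = b.id

Result:
student | course        
--------+---------------
George  | Linear Algebra
Dave    | Programming   
Ivan    | Programming   
Uma     | Algebra       
Rosa    | NULL          
Zoe     | Algebra       
Frank   | Algebra       
Olivia  | Algebra       
Tina    | Algebra       


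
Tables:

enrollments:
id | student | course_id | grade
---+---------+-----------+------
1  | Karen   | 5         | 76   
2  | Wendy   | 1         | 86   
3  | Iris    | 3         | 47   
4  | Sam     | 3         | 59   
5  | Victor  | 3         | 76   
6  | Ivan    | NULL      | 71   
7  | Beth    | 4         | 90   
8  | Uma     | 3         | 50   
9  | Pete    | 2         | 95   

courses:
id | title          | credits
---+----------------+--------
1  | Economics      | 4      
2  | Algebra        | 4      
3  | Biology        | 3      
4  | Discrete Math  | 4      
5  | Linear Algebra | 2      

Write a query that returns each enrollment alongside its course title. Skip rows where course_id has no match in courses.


INNER JOIN keeps only enrollments rows whose course_id matches an id in courses. Walk through each enrollment:
  - enrollment 1 (Karen): course_id=5 -> matches Linear Algebra
  - enrollment 2 (Wendy): course_id=1 -> matches Economics
  - enrollment 3 (Iris): course_id=3 -> matches Biology
  - enrollment 4 (Sam): course_id=3 -> matches Biology
  - enrollment 5 (Victor): course_id=3 -> matches Biology
  - enrollment 6 (Ivan): course_id=NULL, no match -> dropped
  - enrollment 7 (Beth): course_id=4 -> matches Discrete Math
  - enrollment 8 (Uma): course_id=3 -> matches Biology
  - enrollment 9 (Pete): course_id=2 -> matches Algebra
So 1 of 9 rows is dropped.

SQL:
SELECT a.student, b.title AS course
FROM enrollments a
INNER JOIN courses b ON a.course_id = b.id

Result:
student | course        
--------+---------------
Karen   | Linear Algebra
Wendy   | Economics     
Iris    | Biology       
Sam     | Biology       
Victor  | Biology       
Beth    | Discrete Math 
Uma     | Biology       
Pete    | Algebra       


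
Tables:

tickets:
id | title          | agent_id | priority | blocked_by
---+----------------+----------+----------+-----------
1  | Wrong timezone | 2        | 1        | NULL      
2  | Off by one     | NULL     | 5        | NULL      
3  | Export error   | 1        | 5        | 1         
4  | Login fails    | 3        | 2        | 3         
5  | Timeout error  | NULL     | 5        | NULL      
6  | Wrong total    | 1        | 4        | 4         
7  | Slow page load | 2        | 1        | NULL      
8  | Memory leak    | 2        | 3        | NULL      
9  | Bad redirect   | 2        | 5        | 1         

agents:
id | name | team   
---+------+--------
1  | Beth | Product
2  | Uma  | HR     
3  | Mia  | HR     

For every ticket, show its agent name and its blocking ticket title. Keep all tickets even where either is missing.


Two LEFT JOINs from the same base table tickets: one to agents via agent_id, one to tickets itself via blocked_by. Both are LEFT so every ticket is preserved.
Match against agents:
  - ticket 1 (Wrong timezone): agent_id=2 -> matches Uma
  - ticket 2 (Off by one): agent_id=NULL, no match -> kept with NULL
  - ticket 3 (Export error): agent_id=1 -> matches Beth
  - ticket 4 (Login fails): agent_id=3 -> matches Mia
  - ticket 5 (Timeout error): agent_id=NULL, no match -> kept with NULL
  - ticket 6 (Wrong total): agent_id=1 -> matches Beth
  - ticket 7 (Slow page load): agent_id=2 -> matches Uma
  - ticket 8 (Memory leak): agent_id=2 -> matches Uma
  - ticket 9 (Bad redirect): agent_id=2 -> matches Uma
Match against tickets (self):
  - ticket 1 (Wrong timezone): blocked_by=NULL -> NULL
  - ticket 2 (Off by one): blocked_by=NULL -> NULL
  - ticket 3 (Export error): blocked_by=1 -> Wrong timezone
  - ticket 4 (Login fails): blocked_by=3 -> Export error
  - ticket 5 (Timeout error): blocked_by=NULL -> NULL
  - ticket 6 (Wrong total): blocked_by=4 -> Login fails
  - ticket 7 (Slow page load): blocked_by=NULL -> NULL
  - ticket 8 (Memory leak): blocked_by=NULL -> NULL
  - ticket 9 (Bad redirect): blocked_by=1 -> Wrong timezone

SQL:
SELECT a.title, b.name AS agent, c.title AS blocked_by
FROM tickets a
LEFT JOIN agents b ON a.agent_id = b.id
LEFT JOIN tickets c ON a.blocked_by = c.id

Result:
title          | agent | blocked_by    
---------------+-------+---------------
Wrong timezone | Uma   | NULL          
Off by one     | NULL  | NULL          
Export error   | Beth  | Wrong timezone
Login fails    | Mia   | Export error  
Timeout error  | NULL  | NULL          
Wrong total    | Beth  | Login fails   
Slow page load | Uma   | NULL          
Memory leak    | Uma   | NULL          
Bad redirect   | Uma   | Wrong timezone


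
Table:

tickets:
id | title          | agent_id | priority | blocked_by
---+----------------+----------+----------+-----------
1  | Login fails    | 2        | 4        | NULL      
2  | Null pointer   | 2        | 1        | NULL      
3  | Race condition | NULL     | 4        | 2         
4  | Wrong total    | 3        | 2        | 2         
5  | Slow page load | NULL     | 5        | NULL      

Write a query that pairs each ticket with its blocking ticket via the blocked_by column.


This is a self-join: tickets is joined to a second copy of itself, matching each row's blocked_by to another row's id. Use LEFT JOIN so rows with blocked_by=NULL are kept.
  - ticket 1 (Login fails): blocked_by=NULL -> NULL
  - ticket 2 (Null pointer): blocked_by=NULL -> NULL
  - ticket 3 (Race condition): blocked_by=2 -> Null pointer
  - ticket 4 (Wrong total): blocked_by=2 -> Null pointer
  - ticket 5 (Slow page load): blocked_by=NULL -> NULL

SQL:
SELECT a.title AS item, b.title AS blocked_by
FROM tickets a
LEFT JOIN tickets b ON a.blocked_by = b.id

Result:
item           | blocked_by  
---------------+-------------
Login fails    | NULL        
Null pointer   | NULL        
Race condition | Null pointer
Wrong total    | Null pointer
Slow page load | NULL        


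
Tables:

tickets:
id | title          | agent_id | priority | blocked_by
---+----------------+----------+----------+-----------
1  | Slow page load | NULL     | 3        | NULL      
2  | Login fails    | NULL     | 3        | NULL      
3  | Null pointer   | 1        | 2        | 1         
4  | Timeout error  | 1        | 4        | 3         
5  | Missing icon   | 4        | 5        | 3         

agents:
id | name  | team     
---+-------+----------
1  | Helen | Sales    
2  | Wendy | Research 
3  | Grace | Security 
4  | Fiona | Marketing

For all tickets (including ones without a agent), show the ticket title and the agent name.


LEFT JOIN keeps every row from tickets (the left table); where agent_id has no match in agents, the agent columns become NULL. Walk through each ticket:
  - ticket 1 (Slow page load): agent_id=NULL, no match -> kept with NULL
  - ticket 2 (Login fails): agent_id=NULL, no match -> kept with NULL
  - ticket 3 (Null pointer): agent_id=1 -> matches Helen
  - ticket 4 (Timeout error): agent_id=1 -> matches Helen
  - ticket 5 (Missing icon): agent_id=4 -> matches Fiona
All 5 rows appear; 2 have NULL agent.

SQL:
SELECT a.title, b.name AS agent
FROM tickets a
LEFT JOIN agents b ON a.agent_id = b.id

Result:
title          | agent
---------------+------
Slow page load | NULL 
Login fails    | NULL 
Null pointer   | Helen
Timeout error  | Helen
Missing icon   | Fiona


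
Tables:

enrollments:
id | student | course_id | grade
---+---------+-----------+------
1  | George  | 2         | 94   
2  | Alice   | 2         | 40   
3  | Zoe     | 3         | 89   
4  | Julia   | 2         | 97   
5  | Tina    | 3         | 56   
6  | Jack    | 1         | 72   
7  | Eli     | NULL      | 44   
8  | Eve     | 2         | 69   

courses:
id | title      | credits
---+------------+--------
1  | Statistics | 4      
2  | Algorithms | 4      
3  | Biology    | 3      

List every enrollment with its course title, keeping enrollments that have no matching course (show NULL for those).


LEFT JOIN keeps every row from enrollments (the left table); where course_id has no match in courses, the course columns become NULL. Walk through each enrollment:
  - enrollment 1 (George): course_id=2 -> matches Algorithms
  - enrollment 2 (Alice): course_id=2 -> matches Algorithms
  - enrollment 3 (Zoe): course_id=3 -> matches Biology
  - enrollment 4 (Julia): course_id=2 -> matches Algorithms
  - enrollment 5 (Tina): course_id=3 -> matches Biology
  - enrollment 6 (Jack): course_id=1 -> matches Statistics
  - enrollment 7 (Eli): course_id=NULL, no match -> kept with NULL
  - enrollment 8 (Eve): course_id=2 -> matches Algorithms
All 8 rows appear; 1 has NULL course.

SQL:
SELECT a.student, b.title AS course
FROM enrollments a
LEFT JOIN courses b ON a.course_id = b.id

Result:
student | course    
--------+-----------
George  | Algorithms
Alice   | Algorithms
Zoe     | Biology   
Julia   | Algorithms
Tina    | Biology   
Jack    | Statistics
Eli     | NULL      
Eve     | Algorithms


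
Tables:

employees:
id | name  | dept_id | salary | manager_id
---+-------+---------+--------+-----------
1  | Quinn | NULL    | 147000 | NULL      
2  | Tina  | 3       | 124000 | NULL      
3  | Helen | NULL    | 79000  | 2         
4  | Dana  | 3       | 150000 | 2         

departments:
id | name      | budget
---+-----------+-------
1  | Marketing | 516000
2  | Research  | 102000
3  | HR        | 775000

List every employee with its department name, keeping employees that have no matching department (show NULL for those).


LEFT JOIN keeps every row from employees (the left table); where dept_id has no match in departments, the department columns become NULL. Walk through each employee:
  - employee 1 (Quinn): dept_id=NULL, no match -> kept with NULL
  - employee 2 (Tina): dept_id=3 -> matches HR
  - employee 3 (Helen): dept_id=NULL, no match -> kept with NULL
  - employee 4 (Dana): dept_id=3 -> matches HR
All 4 rows appear; 2 have NULL department.

SQL:
SELECT a.name, b.name AS department
FROM employees a
LEFT JOIN departments b ON a.dept_id = b.id

Result:
name  | department
------+-----------
Quinn | NULL      
Tina  | HR        
Helen | NULL      
Dana  | HR        


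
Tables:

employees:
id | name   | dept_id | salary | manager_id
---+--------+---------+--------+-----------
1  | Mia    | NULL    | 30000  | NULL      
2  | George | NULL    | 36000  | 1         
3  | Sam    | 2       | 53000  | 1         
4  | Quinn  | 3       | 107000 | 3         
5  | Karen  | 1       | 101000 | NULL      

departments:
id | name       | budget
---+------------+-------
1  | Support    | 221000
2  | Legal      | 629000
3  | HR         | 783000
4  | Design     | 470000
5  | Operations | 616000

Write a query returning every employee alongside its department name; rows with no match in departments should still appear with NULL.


LEFT JOIN keeps every row from employees (the left table); where dept_id has no match in departments, the department columns become NULL. Walk through each employee:
  - employee 1 (Mia): dept_id=NULL, no match -> kept with NULL
  - employee 2 (George): dept_id=NULL, no match -> kept with NULL
  - employee 3 (Sam): dept_id=2 -> matches Legal
  - employee 4 (Quinn): dept_id=3 -> matches HR
  - employee 5 (Karen): dept_id=1 -> matches Support
All 5 rows appear; 2 have NULL department.

SQL:
SELECT a.name, b.name AS department
FROM employees a
LEFT JOIN departments b ON a.dept_id = b.id

Result:
name   | department
-------+-----------
Mia    | NULL      
George | NULL      
Sam    | Legal     
Quinn  | HR        
Karen  | Support   


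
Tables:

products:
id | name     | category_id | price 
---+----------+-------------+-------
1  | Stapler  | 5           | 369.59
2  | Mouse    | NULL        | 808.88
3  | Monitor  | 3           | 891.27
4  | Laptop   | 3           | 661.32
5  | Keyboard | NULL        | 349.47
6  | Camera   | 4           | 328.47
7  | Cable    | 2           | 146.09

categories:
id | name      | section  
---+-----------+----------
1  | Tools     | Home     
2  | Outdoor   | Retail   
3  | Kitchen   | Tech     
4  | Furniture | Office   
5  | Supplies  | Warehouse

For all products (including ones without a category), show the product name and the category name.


LEFT JOIN keeps every row from products (the left table); where category_id has no match in categories, the category columns become NULL. Walk through each product:
  - product 1 (Stapler): category_id=5 -> matches Supplies
  - product 2 (Mouse): category_id=NULL, no match -> kept with NULL
  - product 3 (Monitor): category_id=3 -> matches Kitchen
  - product 4 (Laptop): category_id=3 -> matches Kitchen
  - product 5 (Keyboard): category_id=NULL, no match -> kept with NULL
  - product 6 (Camera): category_id=4 -> matches Furniture
  - product 7 (Cable): category_id=2 -> matches Outdoor
All 7 rows appear; 2 have NULL category.

SQL:
SELECT a.name, b.name AS category
FROM products a
LEFT JOIN categories b ON a.category_id = b.id

Result:
name     | category 
---------+----------
Stapler  | Supplies 
Mouse    | NULL     
Monitor  | Kitchen  
Laptop   | Kitchen  
Keyboard | NULL     
Camera   | Furniture
Cable    | Outdoor  


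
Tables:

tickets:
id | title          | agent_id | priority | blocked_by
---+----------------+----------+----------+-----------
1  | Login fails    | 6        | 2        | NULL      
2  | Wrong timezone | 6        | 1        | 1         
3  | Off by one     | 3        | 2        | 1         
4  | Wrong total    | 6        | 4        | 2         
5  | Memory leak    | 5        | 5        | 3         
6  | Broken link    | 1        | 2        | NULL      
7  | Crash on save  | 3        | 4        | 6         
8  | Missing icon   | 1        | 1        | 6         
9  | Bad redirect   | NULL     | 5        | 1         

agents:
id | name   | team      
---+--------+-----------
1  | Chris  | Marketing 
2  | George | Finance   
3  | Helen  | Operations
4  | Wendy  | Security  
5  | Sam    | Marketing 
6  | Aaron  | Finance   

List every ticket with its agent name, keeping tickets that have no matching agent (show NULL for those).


LEFT JOIN keeps every row from tickets (the left table); where agent_id has no match in agents, the agent columns become NULL. Walk through each ticket:
  - ticket 1 (Login fails): agent_id=6 -> matches Aaron
  - ticket 2 (Wrong timezone): agent_id=6 -> matches Aaron
  - ticket 3 (Off by one): agent_id=3 -> matches Helen
  - ticket 4 (Wrong total): agent_id=6 -> matches Aaron
  - ticket 5 (Memory leak): agent_id=5 -> matches Sam
  - ticket 6 (Broken link): agent_id=1 -> matches Chris
  - ticket 7 (Crash on save): agent_id=3 -> matches Helen
  - ticket 8 (Missing icon): agent_id=1 -> matches Chris
  - ticket 9 (Bad redirect): agent_id=NULL, no match -> kept with NULL
All 9 rows appear; 1 has NULL agent.

SQL:
SELECT a.title, b.name AS agent
FROM tickets a
LEFT JOIN agents b ON a.agent_id = b.id

Result:
title          | agent
---------------+------
Login fails    | Aaron
Wrong timezone | Aaron
Off by one     | Helen
Wrong total    | Aaron
Memory leak    | Sam  
Broken link    | Chris
Crash on save  | Helen
Missing icon   | Chris
Bad redirect   | NULL 


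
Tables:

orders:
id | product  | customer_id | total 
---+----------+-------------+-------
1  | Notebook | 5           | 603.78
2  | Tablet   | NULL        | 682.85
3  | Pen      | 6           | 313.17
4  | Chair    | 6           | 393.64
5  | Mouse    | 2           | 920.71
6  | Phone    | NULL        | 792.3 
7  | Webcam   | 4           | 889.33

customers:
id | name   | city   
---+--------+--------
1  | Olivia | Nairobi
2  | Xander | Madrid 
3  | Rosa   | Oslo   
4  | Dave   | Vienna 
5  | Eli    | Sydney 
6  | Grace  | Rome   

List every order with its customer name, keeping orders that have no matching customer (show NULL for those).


LEFT JOIN keeps every row from orders (the left table); where customer_id has no match in customers, the customer columns become NULL. Walk through each order:
  - order 1 (Notebook): customer_id=5 -> matches Eli
  - order 2 (Tablet): customer_id=NULL, no match -> kept with NULL
  - order 3 (Pen): customer_id=6 -> matches Grace
  - order 4 (Chair): customer_id=6 -> matches Grace
  - order 5 (Mouse): customer_id=2 -> matches Xander
  - order 6 (Phone): customer_id=NULL, no match -> kept with NULL
  - order 7 (Webcam): customer_id=4 -> matches Dave
All 7 rows appear; 2 have NULL customer.

SQL:
SELECT a.product, b.name AS customer
FROM orders a
LEFT JOIN customers b ON a.customer_id = b.id

Result:
product  | customer
---------+---------
Notebook | Eli     
Tablet   | NULL    
Pen      | Grace   
Chair    | Grace   
Mouse    | Xander  
Phone    | NULL    
Webcam   | Dave    


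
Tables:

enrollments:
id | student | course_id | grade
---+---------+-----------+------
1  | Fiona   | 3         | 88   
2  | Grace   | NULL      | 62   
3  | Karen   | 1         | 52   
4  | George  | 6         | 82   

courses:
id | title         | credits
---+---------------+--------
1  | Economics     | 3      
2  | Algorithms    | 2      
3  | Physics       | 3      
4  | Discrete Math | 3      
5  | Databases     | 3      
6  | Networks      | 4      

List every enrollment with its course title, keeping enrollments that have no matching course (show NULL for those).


LEFT JOIN keeps every row from enrollments (the left table); where course_id has no match in courses, the course columns become NULL. Walk through each enrollment:
  - enrollment 1 (Fiona): course_id=3 -> matches Physics
  - enrollment 2 (Grace): course_id=NULL, no match -> kept with NULL
  - enrollment 3 (Karen): course_id=1 -> matches Economics
  - enrollment 4 (George): course_id=6 -> matches Networks
All 4 rows appear; 1 has NULL course.

SQL:
SELECT a.student, b.title AS course
FROM enrollments a
LEFT JOIN courses b ON a.course_id = b.id

Result:
student | course   
--------+----------
Fiona   | Physics  
Grace   | NULL     
Karen   | Economics
George  | Networks 


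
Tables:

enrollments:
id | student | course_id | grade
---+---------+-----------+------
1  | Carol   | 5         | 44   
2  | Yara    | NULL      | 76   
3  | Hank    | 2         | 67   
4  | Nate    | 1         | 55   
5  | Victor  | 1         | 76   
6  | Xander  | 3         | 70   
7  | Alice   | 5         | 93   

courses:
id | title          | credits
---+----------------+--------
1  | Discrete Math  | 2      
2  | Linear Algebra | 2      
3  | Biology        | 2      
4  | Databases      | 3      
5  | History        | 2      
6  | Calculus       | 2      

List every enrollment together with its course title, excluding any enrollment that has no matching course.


INNER JOIN keeps only enrollments rows whose course_id matches an id in courses. Walk through each enrollment:
  - enrollment 1 (Carol): course_id=5 -> matches History
  - enrollment 2 (Yara): course_id=NULL, no match -> dropped
  - enrollment 3 (Hank): course_id=2 -> matches Linear Algebra
  - enrollment 4 (Nate): course_id=1 -> matches Discrete Math
  - enrollment 5 (Victor): course_id=1 -> matches Discrete Math
  - enrollment 6 (Xander): course_id=3 -> matches Biology
  - enrollment 7 (Alice): course_id=5 -> matches History
So 1 of 7 rows is dropped.

SQL:
SELECT a.student, b.title AS course
FROM enrollments a
INNER JOIN courses b ON a.course_id = b.id

Result:
student | course        
--------+---------------
Carol   | History       
Hank    | Linear Algebra
Nate    | Discrete Math 
Victor  | Discrete Math 
Xander  | Biology       
Alice   | History       


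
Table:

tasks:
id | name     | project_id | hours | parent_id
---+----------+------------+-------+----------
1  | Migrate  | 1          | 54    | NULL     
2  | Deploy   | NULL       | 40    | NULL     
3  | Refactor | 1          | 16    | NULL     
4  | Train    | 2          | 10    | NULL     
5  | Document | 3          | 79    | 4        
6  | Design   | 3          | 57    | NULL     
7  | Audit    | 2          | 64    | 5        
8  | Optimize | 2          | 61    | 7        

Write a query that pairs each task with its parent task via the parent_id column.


This is a self-join: tasks is joined to a second copy of itself, matching each row's parent_id to another row's id. Use LEFT JOIN so rows with parent_id=NULL are kept.
  - task 1 (Migrate): parent_id=NULL -> NULL
  - task 2 (Deploy): parent_id=NULL -> NULL
  - task 3 (Refactor): parent_id=NULL -> NULL
  - task 4 (Train): parent_id=NULL -> NULL
  - task 5 (Document): parent_id=4 -> Train
  - task 6 (Design): parent_id=NULL -> NULL
  - task 7 (Audit): parent_id=5 -> Document
  - task 8 (Optimize): parent_id=7 -> Audit

SQL:
SELECT a.name AS item, b.name AS parent
FROM tasks a
LEFT JOIN tasks b ON a.parent_id = b.id

Result:
item     | parent  
---------+---------
Migrate  | NULL    
Deploy   | NULL    
Refactor | NULL    
Train    | NULL    
Document | Train   
Design   | NULL    
Audit    | Document
Optimize | Audit   


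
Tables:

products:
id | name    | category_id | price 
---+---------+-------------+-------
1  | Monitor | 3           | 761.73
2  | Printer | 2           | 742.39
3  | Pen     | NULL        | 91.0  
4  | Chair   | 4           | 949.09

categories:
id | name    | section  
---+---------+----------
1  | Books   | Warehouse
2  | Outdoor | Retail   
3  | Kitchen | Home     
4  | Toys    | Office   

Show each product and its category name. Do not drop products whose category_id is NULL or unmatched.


LEFT JOIN keeps every row from products (the left table); where category_id has no match in categories, the category columns become NULL. Walk through each product:
  - product 1 (Monitor): category_id=3 -> matches Kitchen
  - product 2 (Printer): category_id=2 -> matches Outdoor
  - product 3 (Pen): category_id=NULL, no match -> kept with NULL
  - product 4 (Chair): category_id=4 -> matches Toys
All 4 rows appear; 1 has NULL category.

SQL:
SELECT a.name, b.name AS category
FROM products a
LEFT JOIN categories b ON a.category_id = b.id

Result:
name    | category
--------+---------
Monitor | Kitchen 
Printer | Outdoor 
Pen     | NULL    
Chair   | Toys    


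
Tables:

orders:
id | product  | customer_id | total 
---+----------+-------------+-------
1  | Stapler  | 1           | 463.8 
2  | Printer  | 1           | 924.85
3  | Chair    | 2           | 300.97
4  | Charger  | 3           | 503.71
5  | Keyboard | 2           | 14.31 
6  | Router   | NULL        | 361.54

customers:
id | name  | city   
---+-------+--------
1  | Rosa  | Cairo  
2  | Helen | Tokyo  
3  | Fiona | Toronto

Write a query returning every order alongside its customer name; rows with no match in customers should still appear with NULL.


LEFT JOIN keeps every row from orders (the left table); where customer_id has no match in customers, the customer columns become NULL. Walk through each order:
  - order 1 (Stapler): customer_id=1 -> matches Rosa
  - order 2 (Printer): customer_id=1 -> matches Rosa
  - order 3 (Chair): customer_id=2 -> matches Helen
  - order 4 (Charger): customer_id=3 -> matches Fiona
  - order 5 (Keyboard): customer_id=2 -> matches Helen
  - order 6 (Router): customer_id=NULL, no match -> kept with NULL
All 6 rows appear; 1 has NULL customer.

SQL:
SELECT a.product, b.name AS customer
FROM orders a
LEFT JOIN customers b ON a.customer_id = b.id

Result:
product  | customer
---------+---------
Stapler  | Rosa    
Printer  | Rosa    
Chair    | Helen   
Charger  | Fiona   
Keyboard | Helen   
Router   | NULL    


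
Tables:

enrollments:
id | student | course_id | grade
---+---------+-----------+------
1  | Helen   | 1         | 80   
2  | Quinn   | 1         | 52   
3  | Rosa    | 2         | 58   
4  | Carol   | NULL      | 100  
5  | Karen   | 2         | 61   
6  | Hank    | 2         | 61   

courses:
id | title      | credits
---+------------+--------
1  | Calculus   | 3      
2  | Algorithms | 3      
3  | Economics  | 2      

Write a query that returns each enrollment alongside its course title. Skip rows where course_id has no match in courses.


INNER JOIN keeps only enrollments rows whose course_id matches an id in courses. Walk through each enrollment:
  - enrollment 1 (Helen): course_id=1 -> matches Calculus
  - enrollment 2 (Quinn): course_id=1 -> matches Calculus
  - enrollment 3 (Rosa): course_id=2 -> matches Algorithms
  - enrollment 4 (Carol): course_id=NULL, no match -> dropped
  - enrollment 5 (Karen): course_id=2 -> matches Algorithms
  - enrollment 6 (Hank): course_id=2 -> matches Algorithms
So 1 of 6 rows is dropped.

SQL:
SELECT a.student, b.title AS course
FROM enrollments a
INNER JOIN courses b ON a.course_id = b.id

Result:
student | course    
--------+-----------
Helen   | Calculus  
Quinn   | Calculus  
Rosa    | Algorithms
Karen   | Algorithms
Hank    | Algorithms
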